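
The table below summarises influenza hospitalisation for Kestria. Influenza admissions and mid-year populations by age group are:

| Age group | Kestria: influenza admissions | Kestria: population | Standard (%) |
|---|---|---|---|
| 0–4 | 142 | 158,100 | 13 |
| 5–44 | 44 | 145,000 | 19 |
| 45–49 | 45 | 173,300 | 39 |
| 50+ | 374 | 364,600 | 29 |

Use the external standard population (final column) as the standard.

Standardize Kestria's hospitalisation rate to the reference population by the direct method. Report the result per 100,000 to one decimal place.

57.3

Age-specific rates per 100,000 for Kestria: 89.82, 30.34, 25.97, 102.58.
Standard weights: 0.13, 0.19, 0.39, 0.29.
Standardized rate: 0.1300×89.82 + 0.1900×30.34 + 0.3900×25.97 + 0.2900×102.58 = 57.3163 per 100,000.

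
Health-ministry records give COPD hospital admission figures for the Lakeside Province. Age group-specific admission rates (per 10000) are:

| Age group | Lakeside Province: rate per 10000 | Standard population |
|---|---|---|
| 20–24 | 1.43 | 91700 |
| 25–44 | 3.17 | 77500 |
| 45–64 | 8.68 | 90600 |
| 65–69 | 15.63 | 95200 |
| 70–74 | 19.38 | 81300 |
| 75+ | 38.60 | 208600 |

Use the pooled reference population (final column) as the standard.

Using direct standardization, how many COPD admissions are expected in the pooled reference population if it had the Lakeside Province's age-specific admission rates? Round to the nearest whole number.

1228

Expected COPD admissions = Σ (standard pop × age-specific rate ÷ 10000)
= 91700×1.43/10000 + 77500×3.17/10000 + 90600×8.68/10000 + 95200×15.63/10000 + 81300×19.38/10000 + 208600×38.60/10000
= 13.11 + 24.57 + 78.64 + 148.80 + 157.56 + 805.20 = 1227.87.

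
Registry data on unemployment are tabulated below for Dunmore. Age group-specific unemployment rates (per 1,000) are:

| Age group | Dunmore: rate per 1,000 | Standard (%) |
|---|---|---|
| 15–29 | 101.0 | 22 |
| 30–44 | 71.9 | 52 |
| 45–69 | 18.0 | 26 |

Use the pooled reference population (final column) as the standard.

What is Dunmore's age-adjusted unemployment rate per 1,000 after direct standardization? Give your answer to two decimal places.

64.29

Standard weights: 0.22, 0.52, 0.26.
Standardized rate: 0.2200×101.0 + 0.5200×71.9 + 0.2600×18.0 = 64.2880 per 1,000.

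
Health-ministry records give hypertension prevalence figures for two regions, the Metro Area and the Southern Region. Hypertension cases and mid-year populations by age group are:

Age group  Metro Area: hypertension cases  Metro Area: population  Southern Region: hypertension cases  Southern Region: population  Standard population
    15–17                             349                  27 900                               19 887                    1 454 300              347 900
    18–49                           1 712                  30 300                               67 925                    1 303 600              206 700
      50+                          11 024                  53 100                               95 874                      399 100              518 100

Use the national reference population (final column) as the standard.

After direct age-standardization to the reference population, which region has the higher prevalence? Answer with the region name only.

Age-specific rates per 1 000 for the Metro Area: 12.509, 56.502, 207.608.
For the Southern Region: 13.675, 52.106, 240.226.
Standard total = 1 072 700; weights = 0.3243, 0.1927, 0.4830.
The Metro Area: 0.3243×12.509 + 0.1927×56.502 + 0.4830×207.608 = 115.2164 per 1 000.
The Southern Region: 0.3243×13.675 + 0.1927×52.106 + 0.4830×240.226 = 130.5011 per 1 000.
The crude rates (117.57 vs 58.18) would put the Metro Area higher, but that reflects its age composition; once standardized to a common age structure, the Southern Region has the higher underlying rate.

Southern Region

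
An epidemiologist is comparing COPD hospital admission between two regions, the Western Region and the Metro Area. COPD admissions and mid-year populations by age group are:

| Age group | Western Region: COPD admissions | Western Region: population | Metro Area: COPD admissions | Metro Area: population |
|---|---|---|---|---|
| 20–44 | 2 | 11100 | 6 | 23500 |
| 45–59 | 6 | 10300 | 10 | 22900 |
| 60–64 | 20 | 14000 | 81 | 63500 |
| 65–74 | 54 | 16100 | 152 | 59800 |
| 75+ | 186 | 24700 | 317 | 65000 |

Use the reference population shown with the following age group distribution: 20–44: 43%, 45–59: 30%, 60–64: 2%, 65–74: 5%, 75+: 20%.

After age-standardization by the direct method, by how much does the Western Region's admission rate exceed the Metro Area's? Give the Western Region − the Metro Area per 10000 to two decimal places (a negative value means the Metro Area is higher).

Age-specific rates per 10000 for the Western Region: 1.80, 5.83, 14.29, 33.54, 75.30.
For the Metro Area: 2.55, 4.37, 12.76, 25.42, 48.77.
Standard weights: 0.43, 0.30, 0.02, 0.05, 0.20.
The Western Region: 0.4300×1.80 + 0.3000×5.83 + 0.0200×14.29 + 0.0500×33.54 + 0.2000×75.30 = 19.5458 per 10000.
The Metro Area: 0.4300×2.55 + 0.3000×4.37 + 0.0200×12.76 + 0.0500×25.42 + 0.2000×48.77 = 13.6878 per 10000.
Difference = 19.5458 − 13.6878 = 5.8580.

5.86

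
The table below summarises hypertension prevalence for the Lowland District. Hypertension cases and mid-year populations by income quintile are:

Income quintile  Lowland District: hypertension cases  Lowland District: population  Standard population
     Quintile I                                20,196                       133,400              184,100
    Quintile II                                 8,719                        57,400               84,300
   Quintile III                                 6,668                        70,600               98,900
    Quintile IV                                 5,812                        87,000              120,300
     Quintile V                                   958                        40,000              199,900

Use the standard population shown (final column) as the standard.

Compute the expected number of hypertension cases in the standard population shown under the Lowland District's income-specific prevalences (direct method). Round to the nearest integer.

62842

Income-specific rates per 1,000 for the Lowland District: 151.394, 151.899, 94.448, 66.805, 23.950.
Expected hypertension cases = Σ (standard pop × income-specific rate ÷ 1,000)
= 184,100×151.394/1,000 + 84,300×151.899/1,000 + 98,900×94.448/1,000 + 120,300×66.805/1,000 + 199,900×23.950/1,000
= 27871.69 + 12805.08 + 9340.87 + 8036.59 + 4787.60 = 62841.84.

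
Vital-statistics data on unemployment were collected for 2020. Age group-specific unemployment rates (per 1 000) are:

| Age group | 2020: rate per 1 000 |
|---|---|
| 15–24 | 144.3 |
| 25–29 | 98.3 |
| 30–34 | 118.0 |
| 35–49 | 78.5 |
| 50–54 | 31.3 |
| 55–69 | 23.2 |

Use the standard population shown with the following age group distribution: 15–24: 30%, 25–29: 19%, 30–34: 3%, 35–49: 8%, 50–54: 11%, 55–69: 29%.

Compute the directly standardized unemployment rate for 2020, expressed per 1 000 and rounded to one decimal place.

82.0

Standard weights: 0.30, 0.19, 0.03, 0.08, 0.11, 0.29.
Standardized rate: 0.3000×144.3 + 0.1900×98.3 + 0.0300×118.0 + 0.0800×78.5 + 0.1100×31.3 + 0.2900×23.2 = 81.9580 per 1 000.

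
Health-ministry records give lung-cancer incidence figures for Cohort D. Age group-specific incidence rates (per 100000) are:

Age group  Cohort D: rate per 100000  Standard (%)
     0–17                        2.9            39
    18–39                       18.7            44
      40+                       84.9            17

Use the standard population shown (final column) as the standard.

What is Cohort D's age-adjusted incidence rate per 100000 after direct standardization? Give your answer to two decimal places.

Standard weights: 0.39, 0.44, 0.17.
Standardized rate: 0.3900×2.9 + 0.4400×18.7 + 0.1700×84.9 = 23.7920 per 100000.

23.79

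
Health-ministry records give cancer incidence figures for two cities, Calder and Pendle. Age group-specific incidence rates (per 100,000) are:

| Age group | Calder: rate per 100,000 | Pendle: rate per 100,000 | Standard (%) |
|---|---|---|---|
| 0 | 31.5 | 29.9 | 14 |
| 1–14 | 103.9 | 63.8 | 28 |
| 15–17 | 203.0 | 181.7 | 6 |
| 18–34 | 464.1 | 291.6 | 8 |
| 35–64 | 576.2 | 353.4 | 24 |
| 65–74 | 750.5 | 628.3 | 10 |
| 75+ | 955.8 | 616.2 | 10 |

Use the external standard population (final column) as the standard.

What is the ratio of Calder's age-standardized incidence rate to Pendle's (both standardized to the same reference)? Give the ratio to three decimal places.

Standard weights: 0.14, 0.28, 0.06, 0.08, 0.24, 0.10, 0.10.
Calder: 0.1400×31.5 + 0.2800×103.9 + 0.0600×203.0 + 0.0800×464.1 + 0.2400×576.2 + 0.1000×750.5 + 0.1000×955.8 = 391.7280 per 100,000.
Pendle: 0.1400×29.9 + 0.2800×63.8 + 0.0600×181.7 + 0.0800×291.6 + 0.2400×353.4 + 0.1000×628.3 + 0.1000×616.2 = 265.5460 per 100,000.
Ratio = 391.7280 ÷ 265.5460 = 1.47518.

1.475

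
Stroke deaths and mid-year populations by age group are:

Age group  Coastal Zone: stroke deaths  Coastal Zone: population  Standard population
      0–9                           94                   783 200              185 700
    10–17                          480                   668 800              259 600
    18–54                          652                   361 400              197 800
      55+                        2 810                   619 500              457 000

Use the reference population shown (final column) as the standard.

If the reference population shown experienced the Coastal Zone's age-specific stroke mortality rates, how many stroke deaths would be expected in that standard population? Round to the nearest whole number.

Age-specific rates per 100 000 for the Coastal Zone: 12.00, 71.77, 180.41, 453.59.
Expected stroke deaths = Σ (standard pop × age-specific rate ÷ 100 000)
= 185 700×12.00/100 000 + 259 600×71.77/100 000 + 197 800×180.41/100 000 + 457 000×453.59/100 000
= 22.29 + 186.32 + 356.85 + 2072.91 = 2638.37.

2638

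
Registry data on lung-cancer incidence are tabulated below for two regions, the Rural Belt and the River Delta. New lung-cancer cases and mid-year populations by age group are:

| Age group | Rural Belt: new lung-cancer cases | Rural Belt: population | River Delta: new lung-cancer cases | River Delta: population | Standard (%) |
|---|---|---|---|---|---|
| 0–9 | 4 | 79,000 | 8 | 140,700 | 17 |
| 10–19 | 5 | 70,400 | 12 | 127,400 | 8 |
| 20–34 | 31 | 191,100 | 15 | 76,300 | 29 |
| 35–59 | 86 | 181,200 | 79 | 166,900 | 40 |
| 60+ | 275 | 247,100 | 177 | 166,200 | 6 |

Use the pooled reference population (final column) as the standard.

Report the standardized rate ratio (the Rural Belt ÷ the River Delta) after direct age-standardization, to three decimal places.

Age-specific rates per 100,000 for the Rural Belt: 5.06, 7.10, 16.22, 47.46, 111.29.
For the River Delta: 5.69, 9.42, 19.66, 47.33, 106.50.
Standard weights: 0.17, 0.08, 0.29, 0.40, 0.06.
The Rural Belt: 0.1700×5.06 + 0.0800×7.10 + 0.2900×16.22 + 0.4000×47.46 + 0.0600×111.29 = 31.7953 per 100,000.
The River Delta: 0.1700×5.69 + 0.0800×9.42 + 0.2900×19.66 + 0.4000×47.33 + 0.0600×106.50 = 32.7447 per 100,000.
Ratio = 31.7953 ÷ 32.7447 = 0.97101.

0.971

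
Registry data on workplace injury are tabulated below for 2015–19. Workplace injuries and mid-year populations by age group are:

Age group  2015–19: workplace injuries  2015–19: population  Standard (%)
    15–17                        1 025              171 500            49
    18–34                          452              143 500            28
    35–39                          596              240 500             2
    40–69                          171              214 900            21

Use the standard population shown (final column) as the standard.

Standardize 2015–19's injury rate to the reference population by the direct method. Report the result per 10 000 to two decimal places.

Age-specific rates per 10 000 for 2015–19: 59.77, 31.50, 24.78, 7.96.
Standard weights: 0.49, 0.28, 0.02, 0.21.
Standardized rate: 0.4900×59.77 + 0.2800×31.50 + 0.0200×24.78 + 0.2100×7.96 = 40.2719 per 10 000.

40.27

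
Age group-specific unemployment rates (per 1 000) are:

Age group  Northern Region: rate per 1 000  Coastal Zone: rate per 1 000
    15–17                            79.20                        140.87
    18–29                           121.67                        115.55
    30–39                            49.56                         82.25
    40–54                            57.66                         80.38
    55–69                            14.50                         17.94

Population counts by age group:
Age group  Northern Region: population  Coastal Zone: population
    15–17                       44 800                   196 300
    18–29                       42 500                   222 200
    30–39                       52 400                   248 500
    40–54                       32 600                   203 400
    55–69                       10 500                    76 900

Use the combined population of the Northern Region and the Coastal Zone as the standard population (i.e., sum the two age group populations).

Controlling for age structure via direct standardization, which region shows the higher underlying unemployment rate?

Combined standard total = 1 130 100; weights = 0.2133, 0.2342, 0.2663, 0.2088, 0.0773.
The Northern Region: 0.2133×79.20 + 0.2342×121.67 + 0.2663×49.56 + 0.2088×57.66 + 0.0773×14.50 = 71.7537 per 1 000.
The Coastal Zone: 0.2133×140.87 + 0.2342×115.55 + 0.2663×82.25 + 0.2088×80.38 + 0.0773×17.94 = 97.1918 per 1 000.

Coastal Zone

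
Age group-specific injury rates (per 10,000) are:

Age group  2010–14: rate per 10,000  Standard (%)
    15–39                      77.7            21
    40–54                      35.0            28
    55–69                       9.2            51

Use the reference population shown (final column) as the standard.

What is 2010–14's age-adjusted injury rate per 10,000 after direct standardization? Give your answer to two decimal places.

Standard weights: 0.21, 0.28, 0.51.
Standardized rate: 0.2100×77.7 + 0.2800×35.0 + 0.5100×9.2 = 30.8090 per 10,000.

30.81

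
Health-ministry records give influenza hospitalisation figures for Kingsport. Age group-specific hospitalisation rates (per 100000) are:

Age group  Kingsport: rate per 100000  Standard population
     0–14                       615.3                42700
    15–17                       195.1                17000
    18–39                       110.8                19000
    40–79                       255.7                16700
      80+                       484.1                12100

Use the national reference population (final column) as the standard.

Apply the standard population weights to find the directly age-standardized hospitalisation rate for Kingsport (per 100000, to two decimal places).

389.05

Standard total = 107500; weights = 0.3972, 0.1581, 0.1767, 0.1553, 0.1126.
Standardized rate: 0.3972×615.3 + 0.1581×195.1 + 0.1767×110.8 + 0.1553×255.7 + 0.1126×484.1 = 389.0513 per 100000.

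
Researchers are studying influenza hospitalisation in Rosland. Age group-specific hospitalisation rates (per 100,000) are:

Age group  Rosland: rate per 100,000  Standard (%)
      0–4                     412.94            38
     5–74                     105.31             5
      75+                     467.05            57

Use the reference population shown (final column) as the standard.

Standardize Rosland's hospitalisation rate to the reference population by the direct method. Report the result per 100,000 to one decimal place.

Standard weights: 0.38, 0.05, 0.57.
Standardized rate: 0.3800×412.94 + 0.0500×105.31 + 0.5700×467.05 = 428.4012 per 100,000.

428.4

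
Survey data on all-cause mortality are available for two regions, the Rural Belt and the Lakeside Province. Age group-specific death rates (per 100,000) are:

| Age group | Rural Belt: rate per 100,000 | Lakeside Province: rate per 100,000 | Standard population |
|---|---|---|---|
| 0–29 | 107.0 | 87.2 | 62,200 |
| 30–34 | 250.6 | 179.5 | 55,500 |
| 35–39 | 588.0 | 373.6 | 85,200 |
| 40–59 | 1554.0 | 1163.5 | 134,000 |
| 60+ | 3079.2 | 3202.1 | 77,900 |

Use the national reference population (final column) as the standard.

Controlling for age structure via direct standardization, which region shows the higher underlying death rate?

Standard total = 414,800; weights = 0.1500, 0.1338, 0.2054, 0.3230, 0.1878.
The Rural Belt: 0.1500×107.0 + 0.1338×250.6 + 0.2054×588.0 + 0.3230×1554.0 + 0.1878×3079.2 = 1250.6436 per 100,000.
The Lakeside Province: 0.1500×87.2 + 0.1338×179.5 + 0.2054×373.6 + 0.3230×1163.5 + 0.1878×3202.1 = 1091.0545 per 100,000.

Rural Belt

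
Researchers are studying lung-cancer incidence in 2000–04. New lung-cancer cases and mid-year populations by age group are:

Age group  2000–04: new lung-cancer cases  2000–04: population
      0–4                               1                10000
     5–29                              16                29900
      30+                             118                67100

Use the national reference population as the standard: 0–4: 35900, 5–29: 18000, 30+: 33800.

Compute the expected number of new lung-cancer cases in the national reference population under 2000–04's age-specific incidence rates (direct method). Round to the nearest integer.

Age-specific rates per 100000 for 2000–04: 10.00, 53.51, 175.86.
Expected new lung-cancer cases = Σ (standard pop × age-specific rate ÷ 100000)
= 35900×10.00/100000 + 18000×53.51/100000 + 33800×175.86/100000
= 3.59 + 9.63 + 59.44 = 72.66.

73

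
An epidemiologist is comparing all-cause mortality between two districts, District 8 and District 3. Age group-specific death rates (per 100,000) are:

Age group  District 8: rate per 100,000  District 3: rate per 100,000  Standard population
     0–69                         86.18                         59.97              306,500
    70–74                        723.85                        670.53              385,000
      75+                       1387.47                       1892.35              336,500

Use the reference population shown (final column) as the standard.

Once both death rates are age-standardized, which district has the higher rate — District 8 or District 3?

Standard total = 1,028,000; weights = 0.2982, 0.3745, 0.3273.
District 8: 0.2982×86.18 + 0.3745×723.85 + 0.3273×1387.47 = 750.9534 per 100,000.
District 3: 0.2982×59.97 + 0.3745×670.53 + 0.3273×1892.35 = 888.4345 per 100,000.

District 3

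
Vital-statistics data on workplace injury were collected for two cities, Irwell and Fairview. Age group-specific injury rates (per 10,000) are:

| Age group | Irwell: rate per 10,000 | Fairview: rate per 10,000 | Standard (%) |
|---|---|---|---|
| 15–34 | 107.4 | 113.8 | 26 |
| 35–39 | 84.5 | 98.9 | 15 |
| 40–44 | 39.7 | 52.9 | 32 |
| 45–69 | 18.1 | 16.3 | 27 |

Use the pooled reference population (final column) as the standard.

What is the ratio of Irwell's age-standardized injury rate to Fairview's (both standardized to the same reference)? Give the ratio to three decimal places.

Standard weights: 0.26, 0.15, 0.32, 0.27.
Irwell: 0.2600×107.4 + 0.1500×84.5 + 0.3200×39.7 + 0.2700×18.1 = 58.1900 per 10,000.
Fairview: 0.2600×113.8 + 0.1500×98.9 + 0.3200×52.9 + 0.2700×16.3 = 65.7520 per 10,000.
Ratio = 58.1900 ÷ 65.7520 = 0.88499.

0.885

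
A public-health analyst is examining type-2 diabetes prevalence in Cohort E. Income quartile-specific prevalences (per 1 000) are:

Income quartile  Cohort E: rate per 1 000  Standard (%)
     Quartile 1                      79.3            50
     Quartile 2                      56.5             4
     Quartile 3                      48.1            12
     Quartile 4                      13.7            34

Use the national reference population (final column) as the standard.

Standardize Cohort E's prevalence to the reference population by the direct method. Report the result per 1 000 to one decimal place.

52.3

Standard weights: 0.50, 0.04, 0.12, 0.34.
Standardized rate: 0.5000×79.3 + 0.0400×56.5 + 0.1200×48.1 + 0.3400×13.7 = 52.3400 per 1 000.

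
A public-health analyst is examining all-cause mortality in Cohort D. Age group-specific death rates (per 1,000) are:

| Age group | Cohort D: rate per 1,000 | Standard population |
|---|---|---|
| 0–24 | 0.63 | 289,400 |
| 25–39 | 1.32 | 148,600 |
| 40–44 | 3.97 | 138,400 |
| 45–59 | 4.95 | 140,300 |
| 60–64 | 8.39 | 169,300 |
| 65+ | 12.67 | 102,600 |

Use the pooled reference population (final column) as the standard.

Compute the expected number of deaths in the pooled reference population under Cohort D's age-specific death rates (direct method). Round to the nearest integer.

Expected deaths = Σ (standard pop × age-specific rate ÷ 1,000)
= 289,400×0.63/1,000 + 148,600×1.32/1,000 + 138,400×3.97/1,000 + 140,300×4.95/1,000 + 169,300×8.39/1,000 + 102,600×12.67/1,000
= 182.32 + 196.15 + 549.45 + 694.49 + 1420.43 + 1299.94 = 4342.78.

4343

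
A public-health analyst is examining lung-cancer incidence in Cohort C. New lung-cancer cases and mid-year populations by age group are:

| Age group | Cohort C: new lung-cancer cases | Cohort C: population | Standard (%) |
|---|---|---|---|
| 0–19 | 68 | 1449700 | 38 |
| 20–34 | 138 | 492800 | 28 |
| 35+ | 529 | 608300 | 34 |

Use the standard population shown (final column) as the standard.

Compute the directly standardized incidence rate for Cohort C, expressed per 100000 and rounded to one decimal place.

39.2

Age-specific rates per 100000 for Cohort C: 4.69, 28.00, 86.96.
Standard weights: 0.38, 0.28, 0.34.
Standardized rate: 0.3800×4.69 + 0.2800×28.00 + 0.3400×86.96 = 39.1910 per 100000.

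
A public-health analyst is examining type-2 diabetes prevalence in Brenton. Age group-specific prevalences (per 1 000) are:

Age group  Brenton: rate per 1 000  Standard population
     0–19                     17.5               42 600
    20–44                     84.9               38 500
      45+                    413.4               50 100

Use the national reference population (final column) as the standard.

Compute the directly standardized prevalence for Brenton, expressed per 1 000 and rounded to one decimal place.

188.5

Standard total = 131 200; weights = 0.3247, 0.2934, 0.3819.
Standardized rate: 0.3247×17.5 + 0.2934×84.9 + 0.3819×413.4 = 188.4565 per 1 000.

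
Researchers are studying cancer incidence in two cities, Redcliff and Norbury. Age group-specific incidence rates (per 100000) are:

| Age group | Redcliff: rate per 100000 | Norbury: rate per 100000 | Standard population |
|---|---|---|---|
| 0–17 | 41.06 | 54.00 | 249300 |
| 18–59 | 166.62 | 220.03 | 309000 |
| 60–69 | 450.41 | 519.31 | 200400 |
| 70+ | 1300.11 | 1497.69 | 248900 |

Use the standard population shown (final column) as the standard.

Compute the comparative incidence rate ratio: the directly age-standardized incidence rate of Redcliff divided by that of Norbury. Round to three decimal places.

Standard total = 1007600; weights = 0.2474, 0.3067, 0.1989, 0.2470.
Redcliff: 0.2474×41.06 + 0.3067×166.62 + 0.1989×450.41 + 0.2470×1300.11 = 471.9942 per 100000.
Norbury: 0.2474×54.00 + 0.3067×220.03 + 0.1989×519.31 + 0.2470×1497.69 = 554.0852 per 100000.
Ratio = 471.9942 ÷ 554.0852 = 0.85184.

0.852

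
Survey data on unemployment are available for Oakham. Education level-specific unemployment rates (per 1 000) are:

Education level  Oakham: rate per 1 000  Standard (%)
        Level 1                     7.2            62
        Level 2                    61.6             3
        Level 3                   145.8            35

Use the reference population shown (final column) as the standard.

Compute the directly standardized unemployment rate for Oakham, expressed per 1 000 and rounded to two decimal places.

Standard weights: 0.62, 0.03, 0.35.
Standardized rate: 0.6200×7.2 + 0.0300×61.6 + 0.3500×145.8 = 57.3420 per 1 000.

57.34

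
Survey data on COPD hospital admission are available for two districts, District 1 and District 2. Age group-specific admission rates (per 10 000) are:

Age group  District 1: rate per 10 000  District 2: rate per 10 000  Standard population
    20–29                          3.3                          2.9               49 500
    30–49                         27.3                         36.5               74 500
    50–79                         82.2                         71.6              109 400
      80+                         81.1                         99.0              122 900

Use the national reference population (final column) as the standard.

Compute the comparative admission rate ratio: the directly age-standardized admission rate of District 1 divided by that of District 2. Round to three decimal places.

Standard total = 356 300; weights = 0.1389, 0.2091, 0.3070, 0.3449.
District 1: 0.1389×3.3 + 0.2091×27.3 + 0.3070×82.2 + 0.3449×81.1 = 59.3799 per 10 000.
District 2: 0.1389×2.9 + 0.2091×36.5 + 0.3070×71.6 + 0.3449×99.0 = 64.1677 per 10 000.
Ratio = 59.3799 ÷ 64.1677 = 0.92539.

0.925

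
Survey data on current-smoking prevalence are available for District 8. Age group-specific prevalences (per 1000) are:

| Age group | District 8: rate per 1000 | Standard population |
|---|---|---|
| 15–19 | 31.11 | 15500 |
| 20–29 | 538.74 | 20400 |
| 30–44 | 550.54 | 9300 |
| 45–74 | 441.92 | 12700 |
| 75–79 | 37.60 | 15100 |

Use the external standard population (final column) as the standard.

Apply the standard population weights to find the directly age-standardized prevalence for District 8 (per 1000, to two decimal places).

311.95

Standard total = 73000; weights = 0.2123, 0.2795, 0.1274, 0.1740, 0.2068.
Standardized rate: 0.2123×31.11 + 0.2795×538.74 + 0.1274×550.54 + 0.1740×441.92 + 0.2068×37.60 = 311.9543 per 1000.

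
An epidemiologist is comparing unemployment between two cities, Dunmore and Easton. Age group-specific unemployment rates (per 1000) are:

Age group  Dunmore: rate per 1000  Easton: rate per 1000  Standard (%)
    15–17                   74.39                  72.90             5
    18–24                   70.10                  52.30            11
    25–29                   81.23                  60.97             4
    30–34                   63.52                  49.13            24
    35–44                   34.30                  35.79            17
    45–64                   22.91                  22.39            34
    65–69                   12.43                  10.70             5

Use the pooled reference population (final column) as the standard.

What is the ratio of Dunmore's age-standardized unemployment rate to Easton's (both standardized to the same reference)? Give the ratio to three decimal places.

Standard weights: 0.05, 0.11, 0.04, 0.24, 0.17, 0.34, 0.05.
Dunmore: 0.0500×74.39 + 0.1100×70.10 + 0.0400×81.23 + 0.2400×63.52 + 0.1700×34.30 + 0.3400×22.91 + 0.0500×12.43 = 44.1664 per 1000.
Easton: 0.0500×72.90 + 0.1100×52.30 + 0.0400×60.97 + 0.2400×49.13 + 0.1700×35.79 + 0.3400×22.39 + 0.0500×10.70 = 37.8599 per 1000.
Ratio = 44.1664 ÷ 37.8599 = 1.16657.

1.167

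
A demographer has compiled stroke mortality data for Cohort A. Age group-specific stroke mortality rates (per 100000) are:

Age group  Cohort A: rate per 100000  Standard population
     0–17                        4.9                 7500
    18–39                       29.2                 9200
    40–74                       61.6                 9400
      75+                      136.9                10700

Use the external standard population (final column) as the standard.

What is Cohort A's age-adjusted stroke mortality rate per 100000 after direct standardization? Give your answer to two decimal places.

Standard total = 36800; weights = 0.2038, 0.2500, 0.2554, 0.2908.
Standardized rate: 0.2038×4.9 + 0.2500×29.2 + 0.2554×61.6 + 0.2908×136.9 = 63.8386 per 100000.

63.84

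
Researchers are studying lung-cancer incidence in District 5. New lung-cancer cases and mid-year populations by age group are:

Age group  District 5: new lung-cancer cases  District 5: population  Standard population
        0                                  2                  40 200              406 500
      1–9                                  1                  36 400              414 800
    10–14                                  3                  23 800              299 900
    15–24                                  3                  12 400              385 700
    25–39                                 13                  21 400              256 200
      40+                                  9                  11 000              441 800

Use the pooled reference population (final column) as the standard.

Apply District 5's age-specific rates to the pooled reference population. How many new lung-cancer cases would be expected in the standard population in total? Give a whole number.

Age-specific rates per 100 000 for District 5: 4.98, 2.75, 12.61, 24.19, 60.75, 81.82.
Expected new lung-cancer cases = Σ (standard pop × age-specific rate ÷ 100 000)
= 406 500×4.98/100 000 + 414 800×2.75/100 000 + 299 900×12.61/100 000 + 385 700×24.19/100 000 + 256 200×60.75/100 000 + 441 800×81.82/100 000
= 20.22 + 11.40 + 37.80 + 93.31 + 155.64 + 361.47 = 679.84.

680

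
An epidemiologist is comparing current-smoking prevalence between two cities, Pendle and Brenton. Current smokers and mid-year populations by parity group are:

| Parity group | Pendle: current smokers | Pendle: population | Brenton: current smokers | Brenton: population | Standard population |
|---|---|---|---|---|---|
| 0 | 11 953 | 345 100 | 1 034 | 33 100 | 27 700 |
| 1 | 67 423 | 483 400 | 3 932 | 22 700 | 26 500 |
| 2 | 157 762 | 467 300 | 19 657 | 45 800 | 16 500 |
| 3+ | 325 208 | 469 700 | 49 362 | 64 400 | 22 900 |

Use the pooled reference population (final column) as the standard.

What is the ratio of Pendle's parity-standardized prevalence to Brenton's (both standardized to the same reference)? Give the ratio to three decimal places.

0.867

Parity-specific rates per 1 000 for Pendle: 34.636, 139.477, 337.603, 692.374.
For Brenton: 31.239, 173.216, 429.192, 766.491.
Standard total = 93 600; weights = 0.2959, 0.2831, 0.1763, 0.2447.
Pendle: 0.2959×34.636 + 0.2831×139.477 + 0.1763×337.603 + 0.2447×692.374 = 278.6471 per 1 000.
Brenton: 0.2959×31.239 + 0.2831×173.216 + 0.1763×429.192 + 0.2447×766.491 = 321.4726 per 1 000.
Ratio = 278.6471 ÷ 321.4726 = 0.86678.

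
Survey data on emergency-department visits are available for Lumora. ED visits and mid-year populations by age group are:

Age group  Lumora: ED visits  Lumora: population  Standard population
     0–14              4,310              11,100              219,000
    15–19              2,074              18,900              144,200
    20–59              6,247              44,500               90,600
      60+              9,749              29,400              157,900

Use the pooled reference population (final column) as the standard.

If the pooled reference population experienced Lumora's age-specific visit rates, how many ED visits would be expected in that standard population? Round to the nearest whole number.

165937

Age-specific rates per 1,000 for Lumora: 388.288, 109.735, 140.382, 331.599.
Expected ED visits = Σ (standard pop × age-specific rate ÷ 1,000)
= 219,000×388.288/1,000 + 144,200×109.735/1,000 + 90,600×140.382/1,000 + 157,900×331.599/1,000
= 85035.14 + 15823.85 + 12718.61 + 52359.43 = 165937.02.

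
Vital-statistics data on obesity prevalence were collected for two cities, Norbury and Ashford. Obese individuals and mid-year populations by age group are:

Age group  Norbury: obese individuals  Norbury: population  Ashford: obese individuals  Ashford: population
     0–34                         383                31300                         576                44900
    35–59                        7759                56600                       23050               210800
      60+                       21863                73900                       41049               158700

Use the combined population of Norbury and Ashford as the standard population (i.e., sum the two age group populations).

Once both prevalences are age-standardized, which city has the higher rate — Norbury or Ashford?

Norbury

Age-specific rates per 1000 for Norbury: 12.236, 137.085, 295.846.
For Ashford: 12.829, 109.345, 258.658.
Combined standard total = 576200; weights = 0.1322, 0.4641, 0.4037.
Norbury: 0.1322×12.236 + 0.4641×137.085 + 0.4037×295.846 = 184.6626 per 1000.
Ashford: 0.1322×12.829 + 0.4641×109.345 + 0.4037×258.658 = 156.8558 per 1000.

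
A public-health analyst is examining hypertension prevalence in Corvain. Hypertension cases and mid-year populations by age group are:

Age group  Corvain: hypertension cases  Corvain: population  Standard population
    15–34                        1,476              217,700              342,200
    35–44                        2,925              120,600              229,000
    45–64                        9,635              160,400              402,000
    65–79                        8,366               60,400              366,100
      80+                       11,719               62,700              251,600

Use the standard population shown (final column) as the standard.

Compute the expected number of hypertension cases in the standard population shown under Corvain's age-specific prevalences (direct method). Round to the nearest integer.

129756

Age-specific rates per 1,000 for Corvain: 6.780, 24.254, 60.069, 138.510, 186.906.
Expected hypertension cases = Σ (standard pop × age-specific rate ÷ 1,000)
= 342,200×6.780/1,000 + 229,000×24.254/1,000 + 402,000×60.069/1,000 + 366,100×138.510/1,000 + 251,600×186.906/1,000
= 2320.11 + 5554.10 + 24147.57 + 50708.49 + 47025.52 = 129755.79.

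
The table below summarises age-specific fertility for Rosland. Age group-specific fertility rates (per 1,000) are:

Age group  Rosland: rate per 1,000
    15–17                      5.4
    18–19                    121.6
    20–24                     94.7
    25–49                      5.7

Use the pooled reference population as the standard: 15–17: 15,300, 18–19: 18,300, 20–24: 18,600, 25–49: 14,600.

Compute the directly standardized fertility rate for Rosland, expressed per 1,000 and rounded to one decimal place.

62.2

Standard total = 66,800; weights = 0.2290, 0.2740, 0.2784, 0.2186.
Standardized rate: 0.2290×5.4 + 0.2740×121.6 + 0.2784×94.7 + 0.2186×5.7 = 62.1638 per 1,000.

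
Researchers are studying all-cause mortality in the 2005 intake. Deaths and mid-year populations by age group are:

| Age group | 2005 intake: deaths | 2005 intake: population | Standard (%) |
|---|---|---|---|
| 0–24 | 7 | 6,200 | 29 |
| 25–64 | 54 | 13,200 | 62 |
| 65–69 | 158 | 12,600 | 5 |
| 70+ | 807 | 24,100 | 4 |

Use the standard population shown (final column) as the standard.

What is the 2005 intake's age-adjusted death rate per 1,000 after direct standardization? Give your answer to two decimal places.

4.83

Age-specific rates per 1,000 for the 2005 intake: 1.129, 4.091, 12.540, 33.485.
Standard weights: 0.29, 0.62, 0.05, 0.04.
Standardized rate: 0.2900×1.129 + 0.6200×4.091 + 0.0500×12.540 + 0.0400×33.485 = 4.8302 per 1,000.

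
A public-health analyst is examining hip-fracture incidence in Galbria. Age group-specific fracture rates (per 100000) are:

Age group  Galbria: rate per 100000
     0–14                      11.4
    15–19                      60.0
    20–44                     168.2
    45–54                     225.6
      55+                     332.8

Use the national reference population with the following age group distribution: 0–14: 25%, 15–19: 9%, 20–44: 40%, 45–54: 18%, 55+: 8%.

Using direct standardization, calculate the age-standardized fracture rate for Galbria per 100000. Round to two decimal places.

142.76

Standard weights: 0.25, 0.09, 0.40, 0.18, 0.08.
Standardized rate: 0.2500×11.4 + 0.0900×60.0 + 0.4000×168.2 + 0.1800×225.6 + 0.0800×332.8 = 142.7620 per 100000.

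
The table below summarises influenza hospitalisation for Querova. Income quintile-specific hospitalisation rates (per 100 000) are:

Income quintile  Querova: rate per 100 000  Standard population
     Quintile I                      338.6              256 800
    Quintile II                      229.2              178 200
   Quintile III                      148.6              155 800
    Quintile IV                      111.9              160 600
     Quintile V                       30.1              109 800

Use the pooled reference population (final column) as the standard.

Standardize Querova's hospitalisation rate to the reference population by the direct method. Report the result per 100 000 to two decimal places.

199.98

Standard total = 861 200; weights = 0.2982, 0.2069, 0.1809, 0.1865, 0.1275.
Standardized rate: 0.2982×338.6 + 0.2069×229.2 + 0.1809×148.6 + 0.1865×111.9 + 0.1275×30.1 = 199.9813 per 100 000.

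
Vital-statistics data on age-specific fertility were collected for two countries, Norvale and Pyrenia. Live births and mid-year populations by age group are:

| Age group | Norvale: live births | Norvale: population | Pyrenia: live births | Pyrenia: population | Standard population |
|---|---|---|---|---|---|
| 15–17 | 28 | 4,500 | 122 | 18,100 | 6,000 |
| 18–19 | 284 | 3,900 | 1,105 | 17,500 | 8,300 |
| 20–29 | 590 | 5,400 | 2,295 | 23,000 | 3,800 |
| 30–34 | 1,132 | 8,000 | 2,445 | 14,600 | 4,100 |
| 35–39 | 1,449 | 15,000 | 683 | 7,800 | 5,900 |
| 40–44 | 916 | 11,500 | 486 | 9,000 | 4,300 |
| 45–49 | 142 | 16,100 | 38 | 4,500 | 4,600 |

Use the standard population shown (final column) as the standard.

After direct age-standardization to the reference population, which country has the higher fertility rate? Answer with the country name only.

Norvale

Age-specific rates per 1,000 for Norvale: 6.222, 72.821, 109.259, 141.500, 96.600, 79.652, 8.820.
For Pyrenia: 6.740, 63.143, 99.783, 167.466, 87.564, 54.000, 8.444.
Standard total = 37,000; weights = 0.1622, 0.2243, 0.1027, 0.1108, 0.1595, 0.1162, 0.1243.
Norvale: 0.1622×6.222 + 0.2243×72.821 + 0.1027×109.259 + 0.1108×141.500 + 0.1595×96.600 + 0.1162×79.652 + 0.1243×8.820 = 70.0026 per 1,000.
Pyrenia: 0.1622×6.740 + 0.2243×63.143 + 0.1027×99.783 + 0.1108×167.466 + 0.1595×87.564 + 0.1162×54.000 + 0.1243×8.444 = 65.3509 per 1,000.
The crude rates (70.51 vs 75.92) would put Pyrenia higher, but that reflects its age composition; once standardized to a common age structure, Norvale has the higher underlying rate.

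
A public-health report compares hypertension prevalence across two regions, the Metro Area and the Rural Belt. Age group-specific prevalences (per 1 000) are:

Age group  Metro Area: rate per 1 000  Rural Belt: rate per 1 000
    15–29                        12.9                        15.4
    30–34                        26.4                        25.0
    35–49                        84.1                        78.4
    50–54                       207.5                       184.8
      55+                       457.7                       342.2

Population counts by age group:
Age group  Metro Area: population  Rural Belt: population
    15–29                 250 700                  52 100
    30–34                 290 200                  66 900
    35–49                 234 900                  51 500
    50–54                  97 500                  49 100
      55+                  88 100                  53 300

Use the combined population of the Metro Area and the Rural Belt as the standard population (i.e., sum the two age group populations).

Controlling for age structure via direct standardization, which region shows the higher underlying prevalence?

Metro Area

Combined standard total = 1 234 300; weights = 0.2453, 0.2893, 0.2320, 0.1188, 0.1146.
The Metro Area: 0.2453×12.9 + 0.2893×26.4 + 0.2320×84.1 + 0.1188×207.5 + 0.1146×457.7 = 107.3953 per 1 000.
The Rural Belt: 0.2453×15.4 + 0.2893×25.0 + 0.2320×78.4 + 0.1188×184.8 + 0.1146×342.2 = 90.3534 per 1 000.
The crude rates (94.87 vs 123.95) would put the Rural Belt higher, but that reflects its age composition; once standardized to a common age structure, the Metro Area has the higher underlying rate.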